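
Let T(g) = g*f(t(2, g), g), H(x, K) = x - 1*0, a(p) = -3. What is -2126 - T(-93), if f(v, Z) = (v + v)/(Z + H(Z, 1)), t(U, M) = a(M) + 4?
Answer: -2127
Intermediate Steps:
H(x, K) = x (H(x, K) = x + 0 = x)
t(U, M) = 1 (t(U, M) = -3 + 4 = 1)
f(v, Z) = v/Z (f(v, Z) = (v + v)/(Z + Z) = (2*v)/((2*Z)) = (2*v)*(1/(2*Z)) = v/Z)
T(g) = 1 (T(g) = g*(1/g) = g/g = 1)
-2126 - T(-93) = -2126 - 1*1 = -2126 - 1 = -2127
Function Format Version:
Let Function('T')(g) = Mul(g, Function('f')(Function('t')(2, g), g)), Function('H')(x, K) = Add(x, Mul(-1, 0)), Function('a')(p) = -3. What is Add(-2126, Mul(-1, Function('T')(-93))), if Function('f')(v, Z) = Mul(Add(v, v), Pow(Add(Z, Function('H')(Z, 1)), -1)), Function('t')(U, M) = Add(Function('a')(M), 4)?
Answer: -2127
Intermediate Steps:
Function('H')(x, K) = x (Function('H')(x, K) = Add(x, 0) = x)
Function('t')(U, M) = 1 (Function('t')(U, M) = Add(-3, 4) = 1)
Function('f')(v, Z) = Mul(v, Pow(Z, -1)) (Function('f')(v, Z) = Mul(Add(v, v), Pow(Add(Z, Z), -1)) = Mul(Mul(2, v), Pow(Mul(2, Z), -1)) = Mul(Mul(2, v), Mul(Rational(1, 2), Pow(Z, -1))) = Mul(v, Pow(Z, -1)))
Function('T')(g) = 1 (Function('T')(g) = Mul(g, Mul(1, Pow(g, -1))) = Mul(g, Pow(g, -1)) = 1)
Add(-2126, Mul(-1, Function('T')(-93))) = Add(-2126, Mul(-1, 1)) = Add(-2126, -1) = -2127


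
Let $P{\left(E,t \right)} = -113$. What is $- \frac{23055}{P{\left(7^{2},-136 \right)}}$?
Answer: $\frac{23055}{113} \approx 204.03$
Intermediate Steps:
$- \frac{23055}{P{\left(7^{2},-136 \right)}} = - \frac{23055}{-113} = \left(-23055\right) \left(- \frac{1}{113}\right) = \frac{23055}{113}$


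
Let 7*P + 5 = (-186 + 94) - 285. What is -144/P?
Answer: 504/191 ≈ 2.6387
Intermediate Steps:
P = -382/7 (P = -5/7 + ((-186 + 94) - 285)/7 = -5/7 + (-92 - 285)/7 = -5/7 + (⅐)*(-377) = -5/7 - 377/7 = -382/7 ≈ -54.571)
-144/P = -144/(-382/7) = -144*(-7/382) = 504/191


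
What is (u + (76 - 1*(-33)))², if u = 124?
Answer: 54289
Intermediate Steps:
(u + (76 - 1*(-33)))² = (124 + (76 - 1*(-33)))² = (124 + (76 + 33))² = (124 + 109)² = 233² = 54289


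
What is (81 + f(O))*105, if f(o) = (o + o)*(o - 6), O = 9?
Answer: 14175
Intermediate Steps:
f(o) = 2*o*(-6 + o) (f(o) = (2*o)*(-6 + o) = 2*o*(-6 + o))
(81 + f(O))*105 = (81 + 2*9*(-6 + 9))*105 = (81 + 2*9*3)*105 = (81 + 54)*105 = 135*105 = 14175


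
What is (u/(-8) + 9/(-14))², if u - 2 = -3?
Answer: 841/3136 ≈ 0.26818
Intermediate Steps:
u = -1 (u = 2 - 3 = -1)
(u/(-8) + 9/(-14))² = (-1/(-8) + 9/(-14))² = (-1*(-⅛) + 9*(-1/14))² = (⅛ - 9/14)² = (-29/56)² = 841/3136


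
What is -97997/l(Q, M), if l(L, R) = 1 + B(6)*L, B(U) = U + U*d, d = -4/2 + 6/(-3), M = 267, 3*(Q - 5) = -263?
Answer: -97997/1489 ≈ -65.814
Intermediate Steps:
Q = -248/3 (Q = 5 + (1/3)*(-263) = 5 - 263/3 = -248/3 ≈ -82.667)
d = -4 (d = -4*1/2 + 6*(-1/3) = -2 - 2 = -4)
B(U) = -3*U (B(U) = U + U*(-4) = U - 4*U = -3*U)
l(L, R) = 1 - 18*L (l(L, R) = 1 + (-3*6)*L = 1 - 18*L)
-97997/l(Q, M) = -97997/(1 - 18*(-248/3)) = -97997/(1 + 1488) = -97997/1489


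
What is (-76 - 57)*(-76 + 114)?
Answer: -5054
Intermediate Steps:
(-76 - 57)*(-76 + 114) = -133*38 = -5054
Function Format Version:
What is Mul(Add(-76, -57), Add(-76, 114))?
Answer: -5054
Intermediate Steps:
Mul(Add(-76, -57), Add(-76, 114)) = Mul(-133, 38) = -5054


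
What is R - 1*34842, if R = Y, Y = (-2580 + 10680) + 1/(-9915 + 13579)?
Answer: -97982687/3664 ≈ -26742.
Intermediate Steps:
Y = 29678401/3664 (Y = 8100 + 1/3664 = 29678401/3664 ≈ 8100.0)
R = 29678401/3664 ≈ 8100.0
R - 1*34842 = 29678401/3664 - 1*34842 = 29678401/3664 - 34842 = -97982687/3664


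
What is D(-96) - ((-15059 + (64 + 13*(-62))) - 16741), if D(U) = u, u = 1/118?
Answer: 3839957/118 ≈ 32542.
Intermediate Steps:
u = 1/118 ≈ 0.0084746
D(U) = 1/118
D(-96) - ((-15059 + (64 + 13*(-62))) - 16741) = 1/118 - ((-15059 + (64 + 13*(-62))) - 16741) = 1/118 - ((-15059 + (64 - 806)) - 16741) = 1/118 - ((-15059 - 742) - 16741) = 1/118 - (-15801 - 16741) = 1/118 - 1*(-32542) = 1/118 + 32542 = 3839957/118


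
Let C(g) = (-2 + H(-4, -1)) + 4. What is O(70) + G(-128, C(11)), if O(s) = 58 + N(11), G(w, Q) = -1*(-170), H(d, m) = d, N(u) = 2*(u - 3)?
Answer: 244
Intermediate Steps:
N(u) = -6 + 2*u (N(u) = 2*(-3 + u) = -6 + 2*u)
C(g) = -2 (C(g) = (-2 - 4) + 4 = -6 + 4 = -2)
G(w, Q) = 170
O(s) = 74 (O(s) = 58 + (-6 + 2*11) = 58 + (-6 + 22) = 58 + 16 = 74)
O(70) + G(-128, C(11)) = 74 + 170 = 244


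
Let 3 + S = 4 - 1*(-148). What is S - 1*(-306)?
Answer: 455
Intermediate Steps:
S = 149 (S = -3 + (4 - 1*(-148)) = -3 + (4 + 148) = -3 + 152 = 149)
S - 1*(-306) = 149 - 1*(-306) = 149 + 306 = 455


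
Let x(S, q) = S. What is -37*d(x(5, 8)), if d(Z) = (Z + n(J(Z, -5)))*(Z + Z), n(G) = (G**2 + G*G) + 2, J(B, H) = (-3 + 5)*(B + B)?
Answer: -298590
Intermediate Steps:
J(B, H) = 4*B (J(B, H) = 2*(2*B) = 4*B)
n(G) = 2 + 2*G**2 (n(G) = (G**2 + G**2) + 2 = 2*G**2 + 2 = 2 + 2*G**2)
d(Z) = 2*Z*(2 + Z + 32*Z**2) (d(Z) = (Z + (2 + 2*(4*Z)**2))*(Z + Z) = (Z + (2 + 2*(16*Z**2)))*(2*Z) = (Z + (2 + 32*Z**2))*(2*Z) = (2 + Z + 32*Z**2)*(2*Z) = 2*Z*(2 + Z + 32*Z**2))
-37*d(x(5, 8)) = -74*5*(2 + 5 + 32*5**2) = -74*5*(2 + 5 + 32*25) = -74*5*(2 + 5 + 800) = -74*5*807 = -37*8070 = -298590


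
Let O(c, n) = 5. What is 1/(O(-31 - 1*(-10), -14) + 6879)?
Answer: 1/6884 ≈ 0.00014526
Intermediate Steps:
1/(O(-31 - 1*(-10), -14) + 6879) = 1/(5 + 6879) = 1/6884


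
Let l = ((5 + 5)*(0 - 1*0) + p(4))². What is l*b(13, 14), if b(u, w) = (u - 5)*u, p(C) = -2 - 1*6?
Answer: 6656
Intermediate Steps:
p(C) = -8 (p(C) = -2 - 6 = -8)
b(u, w) = u*(-5 + u) (b(u, w) = (-5 + u)*u = u*(-5 + u))
l = 64 (l = ((5 + 5)*(0 - 1*0) - 8)² = (10*(0 + 0) - 8)² = (10*0 - 8)² = (0 - 8)² = (-8)² = 64)
l*b(13, 14) = 64*(13*(-5 + 13)) = 64*(13*8) = 64*104 = 6656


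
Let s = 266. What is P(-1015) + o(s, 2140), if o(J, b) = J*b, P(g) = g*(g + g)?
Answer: 2629690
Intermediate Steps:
P(g) = 2*g**2 (P(g) = g*(2*g) = 2*g**2)
P(-1015) + o(s, 2140) = 2*(-1015)**2 + 266*2140 = 2*1030225 + 569240 = 2060450 + 569240 = 2629690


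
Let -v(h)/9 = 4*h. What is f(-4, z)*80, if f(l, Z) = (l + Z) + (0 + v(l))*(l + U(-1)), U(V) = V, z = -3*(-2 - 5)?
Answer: -56240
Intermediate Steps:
z = 21 (z = -3*(-7) = 21)
v(h) = -36*h
f(l, Z) = Z + l - 36*l*(-1 + l) (f(l, Z) = (l + Z) + (0 - 36*l)*(l - 1) = (Z + l) + (-36*l)*(-1 + l) = (Z + l) - 36*l*(-1 + l) = Z + l - 36*l*(-1 + l))
f(-4, z)*80 = (21 - 36*(-4)² + 37*(-4))*80 = (21 - 36*16 - 148)*80 = (21 - 576 - 148)*80 = -703*80 = -56240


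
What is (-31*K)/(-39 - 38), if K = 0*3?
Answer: 0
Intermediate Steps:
K = 0
(-31*K)/(-39 - 38) = (-31*0)/(-39 - 38) = 0/(-77) = 0*(-1/77) = 0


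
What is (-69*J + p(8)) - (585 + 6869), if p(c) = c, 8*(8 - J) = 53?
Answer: -60327/8 ≈ -7540.9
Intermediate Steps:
J = 11/8 (J = 8 - ⅛*53 = 8 - 53/8 = 11/8 ≈ 1.3750)
(-69*J + p(8)) - (585 + 6869) = (-69*11/8 + 8) - (585 + 6869) = (-759/8 + 8) - 1*7454 = -695/8 - 7454 = -60327/8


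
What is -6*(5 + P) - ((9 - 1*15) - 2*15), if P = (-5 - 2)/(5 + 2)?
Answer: 12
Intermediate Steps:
P = -1 (P = -7/7 = -7*⅐ = -1)
-6*(5 + P) - ((9 - 1*15) - 2*15) = -6*(5 - 1) - ((9 - 1*15) - 2*15) = -6*4 - ((9 - 15) - 30) = -3*8 - (-6 - 30) = -24 - 1*(-36) = -24 + 36 = 12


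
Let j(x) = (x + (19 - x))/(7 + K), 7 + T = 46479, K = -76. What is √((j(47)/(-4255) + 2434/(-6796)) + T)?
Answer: √87433206198499167630/43375470 ≈ 215.57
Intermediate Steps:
T = 46472 (T = -7 + 46479 = 46472)
j(x) = -19/69 (j(x) = (x + (19 - x))/(7 - 76) = 19/(-69) = 19*(-1/69) = -19/69)
√((j(47)/(-4255) + 2434/(-6796)) + T) = √((-19/69/(-4255) + 2434/(-6796)) + 46472) = √((-19/69*(-1/4255) + 2434*(-1/6796)) + 46472) = √((19/293595 - 1217/3398) + 46472) = √(-357240553/997635810 + 46472) = √(46361774121767/997635810) = √87433206198499167630/43375470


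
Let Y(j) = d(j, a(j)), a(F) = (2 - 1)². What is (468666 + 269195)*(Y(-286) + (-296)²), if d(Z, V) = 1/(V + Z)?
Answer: 18424801634299/285 ≈ 6.4648e+10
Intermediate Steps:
a(F) = 1 (a(F) = 1² = 1)
Y(j) = 1/(1 + j)
(468666 + 269195)*(Y(-286) + (-296)²) = (468666 + 269195)*(1/(1 - 286) + (-296)²) = 737861*(1/(-285) + 87616) = 737861*(-1/285 + 87616) = 737861*(24970559/285) = 18424801634299/285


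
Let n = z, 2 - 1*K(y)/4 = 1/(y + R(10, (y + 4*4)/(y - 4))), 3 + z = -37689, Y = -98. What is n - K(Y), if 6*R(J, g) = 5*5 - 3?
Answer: -10669112/283 ≈ -37700.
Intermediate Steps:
z = -37692 (z = -3 - 37689 = -37692)
R(J, g) = 11/3 (R(J, g) = (5*5 - 3)/6 = (25 - 3)/6 = (1/6)*22 = 11/3)
K(y) = 8 - 4/(11/3 + y) (K(y) = 8 - 4/(y + 11/3) = 8 - 4/(11/3 + y))
n = -37692
n - K(Y) = -37692 - 4*(19 + 6*(-98))/(11 + 3*(-98)) = -37692 - 4*(19 - 588)/(11 - 294) = -37692 - 4*(-569)/(-283) = -37692 - 4*(-1)*(-569)/283 = -37692 - 1*2276/283 = -37692 - 2276/283 = -10669112/283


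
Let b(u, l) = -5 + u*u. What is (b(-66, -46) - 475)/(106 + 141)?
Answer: 204/13 ≈ 15.692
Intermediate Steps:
b(u, l) = -5 + u²
(b(-66, -46) - 475)/(106 + 141) = ((-5 + (-66)²) - 475)/(106 + 141) = ((-5 + 4356) - 475)/247 = (4351 - 475)*(1/247) = 3876*(1/247) = 204/13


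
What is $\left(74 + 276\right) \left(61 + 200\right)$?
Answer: $91350$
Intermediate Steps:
$\left(74 + 276\right) \left(61 + 200\right) = 350 \cdot 261 = 91350$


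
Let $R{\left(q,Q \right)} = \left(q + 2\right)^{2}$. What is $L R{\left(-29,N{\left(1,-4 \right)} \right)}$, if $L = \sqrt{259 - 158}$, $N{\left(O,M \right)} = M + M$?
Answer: $729 \sqrt{101} \approx 7326.4$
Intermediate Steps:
$N{\left(O,M \right)} = 2 M$
$R{\left(q,Q \right)} = \left(2 + q\right)^{2}$
$L = \sqrt{101} \approx 10.05$
$L R{\left(-29,N{\left(1,-4 \right)} \right)} = \sqrt{101} \left(2 - 29\right)^{2} = \sqrt{101} \left(-27\right)^{2} = \sqrt{101} \cdot 729 = 729 \sqrt{101}$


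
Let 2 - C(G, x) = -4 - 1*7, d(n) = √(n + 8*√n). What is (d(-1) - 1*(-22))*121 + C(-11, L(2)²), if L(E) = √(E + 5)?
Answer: 2675 + 121*√(-1 + 8*I) ≈ 2902.4 + 257.57*I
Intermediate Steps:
L(E) = √(5 + E)
C(G, x) = 13 (C(G, x) = 2 - (-4 - 1*7) = 2 - (-4 - 7) = 2 - 1*(-11) = 2 + 11 = 13)
(d(-1) - 1*(-22))*121 + C(-11, L(2)²) = (√(-1 + 8*√(-1)) - 1*(-22))*121 + 13 = (√(-1 + 8*I) + 22)*121 + 13 = (22 + √(-1 + 8*I))*121 + 13 = (2662 + 121*√(-1 + 8*I)) + 13 = 2675 + 121*√(-1 + 8*I)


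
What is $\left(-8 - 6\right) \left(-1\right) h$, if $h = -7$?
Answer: $-98$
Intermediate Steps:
$\left(-8 - 6\right) \left(-1\right) h = \left(-8 - 6\right) \left(-1\right) \left(-7\right) = \left(-14\right) \left(-1\right) \left(-7\right) = 14 \left(-7\right) = -98$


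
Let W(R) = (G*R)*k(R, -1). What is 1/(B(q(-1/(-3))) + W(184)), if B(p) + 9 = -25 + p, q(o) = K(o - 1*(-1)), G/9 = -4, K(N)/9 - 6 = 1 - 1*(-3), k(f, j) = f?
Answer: -1/1218760 ≈ -8.2051e-7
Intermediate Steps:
K(N) = 90 (K(N) = 54 + 9*(1 - 1*(-3)) = 54 + 9*(1 + 3) = 54 + 9*4 = 54 + 36 = 90)
G = -36 (G = 9*(-4) = -36)
q(o) = 90
W(R) = -36*R² (W(R) = (-36*R)*R = -36*R²)
B(p) = -34 + p (B(p) = -9 + (-25 + p) = -34 + p)
1/(B(q(-1/(-3))) + W(184)) = 1/((-34 + 90) - 36*184²) = 1/(56 - 36*33856) = 1/(56 - 1218816) = 1/(-1218760) = -1/1218760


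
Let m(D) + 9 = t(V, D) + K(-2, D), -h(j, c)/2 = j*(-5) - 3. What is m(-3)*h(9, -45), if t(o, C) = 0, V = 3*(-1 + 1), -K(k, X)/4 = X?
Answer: 288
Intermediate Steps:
h(j, c) = 6 + 10*j (h(j, c) = -2*(j*(-5) - 3) = -2*(-5*j - 3) = -2*(-3 - 5*j) = 6 + 10*j)
K(k, X) = -4*X
V = 0 (V = 3*0 = 0)
m(D) = -9 - 4*D (m(D) = -9 + (0 - 4*D) = -9 - 4*D)
m(-3)*h(9, -45) = (-9 - 4*(-3))*(6 + 10*9) = (-9 + 12)*(6 + 90) = 3*96 = 288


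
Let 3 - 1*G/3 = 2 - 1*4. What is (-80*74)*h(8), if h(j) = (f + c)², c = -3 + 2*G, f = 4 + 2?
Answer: -6446880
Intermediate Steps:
G = 15 (G = 9 - 3*(2 - 1*4) = 9 - 3*(2 - 4) = 9 - 3*(-2) = 9 + 6 = 15)
f = 6
c = 27 (c = -3 + 2*15 = -3 + 30 = 27)
h(j) = 1089 (h(j) = (6 + 27)² = 33² = 1089)
(-80*74)*h(8) = -80*74*1089 = -5920*1089 = -6446880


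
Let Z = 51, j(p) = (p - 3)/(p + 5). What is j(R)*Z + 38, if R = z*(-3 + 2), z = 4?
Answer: -319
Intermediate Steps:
R = -4 (R = 4*(-3 + 2) = 4*(-1) = -4)
j(p) = (-3 + p)/(5 + p)
j(R)*Z + 38 = ((-3 - 4)/(5 - 4))*51 + 38 = (-7/1)*51 + 38 = (1*(-7))*51 + 38 = -7*51 + 38 = -357 + 38 = -319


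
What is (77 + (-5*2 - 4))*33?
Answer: 2079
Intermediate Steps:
(77 + (-5*2 - 4))*33 = (77 + (-10 - 4))*33 = (77 - 14)*33 = 63*33 = 2079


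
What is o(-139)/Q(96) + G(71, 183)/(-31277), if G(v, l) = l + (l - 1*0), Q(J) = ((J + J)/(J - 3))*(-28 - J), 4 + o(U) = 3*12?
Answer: -34205/250216 ≈ -0.13670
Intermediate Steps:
o(U) = 32 (o(U) = -4 + 3*12 = -4 + 36 = 32)
Q(J) = 2*J*(-28 - J)/(-3 + J) (Q(J) = ((2*J)/(-3 + J))*(-28 - J) = (2*J/(-3 + J))*(-28 - J) = 2*J*(-28 - J)/(-3 + J))
G(v, l) = 2*l (G(v, l) = l + (l + 0) = l + l = 2*l)
o(-139)/Q(96) + G(71, 183)/(-31277) = 32/((-2*96*(28 + 96)/(-3 + 96))) + (2*183)/(-31277) = 32/((-2*96*124/93)) + 366*(-1/31277) = 32/((-2*96*1/93*124)) - 366/31277 = 32/(-256) - 366/31277 = 32*(-1/256) - 366/31277 = -⅛ - 366/31277 = -34205/250216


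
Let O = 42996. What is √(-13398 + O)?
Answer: √29598 ≈ 172.04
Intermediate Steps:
√(-13398 + O) = √(-13398 + 42996) = √29598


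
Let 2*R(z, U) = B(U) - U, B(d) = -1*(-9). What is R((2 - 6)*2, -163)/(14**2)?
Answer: 43/98 ≈ 0.43878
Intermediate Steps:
B(d) = 9
R(z, U) = 9/2 - U/2 (R(z, U) = (9 - U)/2 = 9/2 - U/2)
R((2 - 6)*2, -163)/(14**2) = (9/2 - 1/2*(-163))/(14**2) = (9/2 + 163/2)/196 = 86*(1/196) = 43/98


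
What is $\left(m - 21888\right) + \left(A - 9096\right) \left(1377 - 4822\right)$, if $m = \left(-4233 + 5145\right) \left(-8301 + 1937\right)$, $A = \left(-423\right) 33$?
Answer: $73598619$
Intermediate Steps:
$A = -13959$
$m = -5803968$ ($m = 912 \left(-6364\right) = -5803968$)
$\left(m - 21888\right) + \left(A - 9096\right) \left(1377 - 4822\right) = \left(-5803968 - 21888\right) + \left(-13959 - 9096\right) \left(1377 - 4822\right) = -5825856 - -79424475 = -5825856 + 79424475 = 73598619$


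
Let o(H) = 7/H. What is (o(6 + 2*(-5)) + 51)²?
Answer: 38809/16 ≈ 2425.6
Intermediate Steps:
(o(6 + 2*(-5)) + 51)² = (7/(6 + 2*(-5)) + 51)² = (7/(6 - 10) + 51)² = (7/(-4) + 51)² = (7*(-¼) + 51)² = (-7/4 + 51)² = (197/4)² = 38809/16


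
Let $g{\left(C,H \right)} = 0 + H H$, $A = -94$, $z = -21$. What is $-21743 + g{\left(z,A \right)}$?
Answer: $-12907$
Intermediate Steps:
$g{\left(C,H \right)} = H^{2}$ ($g{\left(C,H \right)} = 0 + H^{2} = H^{2}$)
$-21743 + g{\left(z,A \right)} = -21743 + \left(-94\right)^{2} = -21743 + 8836 = -12907$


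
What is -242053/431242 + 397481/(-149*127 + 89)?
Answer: -6284618843/290071851 ≈ -21.666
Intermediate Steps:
-242053/431242 + 397481/(-149*127 + 89) = -242053*1/431242 + 397481/(-18923 + 89) = -34579/61606 + 397481/(-18834) = -34579/61606 + 397481*(-1/18834) = -34579/61606 - 397481/18834 = -6284618843/290071851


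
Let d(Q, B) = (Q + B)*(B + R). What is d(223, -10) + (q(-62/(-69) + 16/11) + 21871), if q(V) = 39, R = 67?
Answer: 34051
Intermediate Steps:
d(Q, B) = (67 + B)*(B + Q) (d(Q, B) = (Q + B)*(B + 67) = (B + Q)*(67 + B) = (67 + B)*(B + Q))
d(223, -10) + (q(-62/(-69) + 16/11) + 21871) = ((-10)² + 67*(-10) + 67*223 - 10*223) + (39 + 21871) = (100 - 670 + 14941 - 2230) + 21910 = 12141 + 21910 = 34051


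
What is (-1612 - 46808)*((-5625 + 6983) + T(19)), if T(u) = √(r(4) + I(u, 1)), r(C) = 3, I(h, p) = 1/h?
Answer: -65754360 - 48420*√1102/19 ≈ -6.5839e+7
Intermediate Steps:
T(u) = √(3 + 1/u)
(-1612 - 46808)*((-5625 + 6983) + T(19)) = (-1612 - 46808)*((-5625 + 6983) + √(3 + 1/19)) = -48420*(1358 + √(3 + 1/19)) = -48420*(1358 + √(58/19)) = -48420*(1358 + √1102/19) = -65754360 - 48420*√1102/19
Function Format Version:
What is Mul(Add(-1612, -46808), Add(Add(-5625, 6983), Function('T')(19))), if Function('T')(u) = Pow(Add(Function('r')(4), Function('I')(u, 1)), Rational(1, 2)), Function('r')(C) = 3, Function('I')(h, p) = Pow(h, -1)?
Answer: Add(-65754360, Mul(Rational(-48420, 19), Pow(1102, Rational(1, 2)))) ≈ -6.5839e+7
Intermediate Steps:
Function('T')(u) = Pow(Add(3, Pow(u, -1)), Rational(1, 2))
Mul(Add(-1612, -46808), Add(Add(-5625, 6983), Function('T')(19))) = Mul(Add(-1612, -46808), Add(Add(-5625, 6983), Pow(Add(3, Pow(19, -1)), Rational(1, 2)))) = Mul(-48420, Add(1358, Pow(Add(3, Rational(1, 19)), Rational(1, 2)))) = Mul(-48420, Add(1358, Pow(Rational(58, 19), Rational(1, 2)))) = Mul(-48420, Add(1358, Mul(Rational(1, 19), Pow(1102, Rational(1, 2))))) = Add(-65754360, Mul(Rational(-48420, 19), Pow(1102, Rational(1, 2))))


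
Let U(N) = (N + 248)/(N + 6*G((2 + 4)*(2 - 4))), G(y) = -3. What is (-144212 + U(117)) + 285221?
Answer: 13960256/99 ≈ 1.4101e+5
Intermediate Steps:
U(N) = (248 + N)/(-18 + N) (U(N) = (N + 248)/(N + 6*(-3)) = (248 + N)/(N - 18) = (248 + N)/(-18 + N))
(-144212 + U(117)) + 285221 = (-144212 + (248 + 117)/(-18 + 117)) + 285221 = (-144212 + 365/99) + 285221 = -14276623/99 + 285221 = 13960256/99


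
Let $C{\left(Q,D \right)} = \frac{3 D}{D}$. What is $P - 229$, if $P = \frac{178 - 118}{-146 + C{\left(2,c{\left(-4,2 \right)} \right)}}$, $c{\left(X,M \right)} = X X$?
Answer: $- \frac{32807}{143} \approx -229.42$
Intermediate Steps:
$c{\left(X,M \right)} = X^{2}$
$C{\left(Q,D \right)} = 3$
$P = - \frac{60}{143}$ ($P = \frac{178 - 118}{-146 + 3} = \frac{60}{-143} = 60 \left(- \frac{1}{143}\right) = - \frac{60}{143} \approx -0.41958$)
$P - 229 = - \frac{60}{143} - 229 = - \frac{32807}{143}$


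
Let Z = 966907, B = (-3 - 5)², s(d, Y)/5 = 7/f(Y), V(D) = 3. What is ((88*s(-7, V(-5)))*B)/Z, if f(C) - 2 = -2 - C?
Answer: -197120/2900721 ≈ -0.067955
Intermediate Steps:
f(C) = -C (f(C) = 2 + (-2 - C) = -C)
s(d, Y) = -35/Y (s(d, Y) = 5*(7/((-Y))) = 5*(7*(-1/Y)) = 5*(-7/Y) = -35/Y)
B = 64 (B = (-8)² = 64)
((88*s(-7, V(-5)))*B)/Z = ((88*(-35/3))*64)/966907 = ((88*(-35*⅓))*64)*(1/966907) = ((88*(-35/3))*64)*(1/966907) = -3080/3*64*(1/966907) = -197120/3*1/966907 = -197120/2900721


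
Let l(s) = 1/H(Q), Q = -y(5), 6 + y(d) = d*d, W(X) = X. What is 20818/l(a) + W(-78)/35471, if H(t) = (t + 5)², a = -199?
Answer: 144733314410/35471 ≈ 4.0803e+6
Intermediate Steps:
y(d) = -6 + d² (y(d) = -6 + d*d = -6 + d²)
Q = -19 (Q = -(-6 + 5²) = -(-6 + 25) = -1*19 = -19)
H(t) = (5 + t)²
l(s) = 1/196 (l(s) = 1/((5 - 19)²) = 1/((-14)²) = 1/196)
20818/l(a) + W(-78)/35471 = 20818/(1/196) - 78/35471 = 20818*196 - 78*1/35471 = 4080328 - 78/35471 = 144733314410/35471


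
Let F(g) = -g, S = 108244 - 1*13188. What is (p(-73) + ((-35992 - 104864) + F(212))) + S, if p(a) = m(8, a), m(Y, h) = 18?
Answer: -45994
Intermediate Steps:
S = 95056 (S = 108244 - 13188 = 95056)
p(a) = 18
(p(-73) + ((-35992 - 104864) + F(212))) + S = (18 + ((-35992 - 104864) - 1*212)) + 95056 = (18 + (-140856 - 212)) + 95056 = (18 - 141068) + 95056 = -141050 + 95056 = -45994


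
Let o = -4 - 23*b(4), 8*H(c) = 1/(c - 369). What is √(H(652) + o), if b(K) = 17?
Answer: I*√506161914/1132 ≈ 19.875*I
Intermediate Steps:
H(c) = 1/(8*(-369 + c)) (H(c) = 1/(8*(c - 369)) = 1/(8*(-369 + c)))
o = -395 (o = -4 - 23*17 = -4 - 391 = -395)
√(H(652) + o) = √(1/(8*(-369 + 652)) - 395) = √((⅛)/283 - 395) = √((⅛)*(1/283) - 395) = √(1/2264 - 395) = √(-894279/2264) = I*√506161914/1132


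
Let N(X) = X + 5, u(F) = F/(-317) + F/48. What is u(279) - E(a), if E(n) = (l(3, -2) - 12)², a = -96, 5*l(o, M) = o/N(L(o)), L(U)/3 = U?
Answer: -857675667/6213200 ≈ -138.04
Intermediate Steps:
L(U) = 3*U
u(F) = 269*F/15216 (u(F) = F*(-1/317) + F*(1/48) = -F/317 + F/48 = 269*F/15216)
N(X) = 5 + X
l(o, M) = o/(5*(5 + 3*o)) (l(o, M) = (o/(5 + 3*o))/5 = o/(5*(5 + 3*o)))
E(n) = 700569/4900 (E(n) = ((⅕)*3/(5 + 3*3) - 12)² = ((⅕)*3/(5 + 9) - 12)² = ((⅕)*3/14 - 12)² = ((⅕)*3*(1/14) - 12)² = (3/70 - 12)² = (-837/70)² = 700569/4900)
u(279) - E(a) = (269/15216)*279 - 1*700569/4900 = 25017/5072 - 700569/4900 = -857675667/6213200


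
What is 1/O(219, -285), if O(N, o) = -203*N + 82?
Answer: -1/44375 ≈ -2.2535e-5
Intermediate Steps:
O(N, o) = 82 - 203*N
1/O(219, -285) = 1/(82 - 203*219) = 1/(82 - 44457) = 1/(-44375) = -1/44375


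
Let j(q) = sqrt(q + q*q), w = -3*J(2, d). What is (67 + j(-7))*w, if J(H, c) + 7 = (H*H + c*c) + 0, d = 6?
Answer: -6633 - 99*sqrt(42) ≈ -7274.6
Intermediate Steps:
J(H, c) = -7 + H**2 + c**2 (J(H, c) = -7 + ((H*H + c*c) + 0) = -7 + ((H**2 + c**2) + 0) = -7 + (H**2 + c**2) = -7 + H**2 + c**2)
w = -99 (w = -3*(-7 + 2**2 + 6**2) = -3*(-7 + 4 + 36) = -3*33 = -99)
j(q) = sqrt(q + q**2)
(67 + j(-7))*w = (67 + sqrt(-7*(1 - 7)))*(-99) = (67 + sqrt(-7*(-6)))*(-99) = (67 + sqrt(42))*(-99) = -6633 - 99*sqrt(42)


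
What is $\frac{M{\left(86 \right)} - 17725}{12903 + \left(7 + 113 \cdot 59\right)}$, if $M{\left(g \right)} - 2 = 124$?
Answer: $- \frac{17599}{19577} \approx -0.89896$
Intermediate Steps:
$M{\left(g \right)} = 126$ ($M{\left(g \right)} = 2 + 124 = 126$)
$\frac{M{\left(86 \right)} - 17725}{12903 + \left(7 + 113 \cdot 59\right)} = \frac{126 - 17725}{12903 + \left(7 + 113 \cdot 59\right)} = - \frac{17599}{12903 + \left(7 + 6667\right)} = - \frac{17599}{12903 + 6674} = - \frac{17599}{19577}$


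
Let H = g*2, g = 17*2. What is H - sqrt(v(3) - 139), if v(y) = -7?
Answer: 68 - I*sqrt(146) ≈ 68.0 - 12.083*I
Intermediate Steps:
g = 34
H = 68 (H = 34*2 = 68)
H - sqrt(v(3) - 139) = 68 - sqrt(-7 - 139) = 68 - sqrt(-146) = 68 - I*sqrt(146)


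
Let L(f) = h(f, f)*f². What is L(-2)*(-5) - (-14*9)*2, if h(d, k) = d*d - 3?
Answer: 232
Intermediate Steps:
h(d, k) = -3 + d² (h(d, k) = d² - 3 = -3 + d²)
L(f) = f²*(-3 + f²) (L(f) = (-3 + f²)*f² = f²*(-3 + f²))
L(-2)*(-5) - (-14*9)*2 = ((-2)²*(-3 + (-2)²))*(-5) - (-14*9)*2 = (4*(-3 + 4))*(-5) - (-126)*2 = (4*1)*(-5) - 1*(-252) = 4*(-5) + 252 = -20 + 252 = 232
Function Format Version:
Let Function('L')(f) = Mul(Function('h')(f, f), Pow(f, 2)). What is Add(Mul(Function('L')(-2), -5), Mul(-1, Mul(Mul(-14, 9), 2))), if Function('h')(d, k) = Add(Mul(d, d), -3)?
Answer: 232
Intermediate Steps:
Function('h')(d, k) = Add(-3, Pow(d, 2)) (Function('h')(d, k) = Add(Pow(d, 2), -3) = Add(-3, Pow(d, 2)))
Function('L')(f) = Mul(Pow(f, 2), Add(-3, Pow(f, 2))) (Function('L')(f) = Mul(Add(-3, Pow(f, 2)), Pow(f, 2)) = Mul(Pow(f, 2), Add(-3, Pow(f, 2))))
Add(Mul(Function('L')(-2), -5), Mul(-1, Mul(Mul(-14, 9), 2))) = Add(Mul(Mul(Pow(-2, 2), Add(-3, Pow(-2, 2))), -5), Mul(-1, Mul(Mul(-14, 9), 2))) = Add(Mul(Mul(4, Add(-3, 4)), -5), Mul(-1, Mul(-126, 2))) = Add(Mul(Mul(4, 1), -5), Mul(-1, -252)) = Add(Mul(4, -5), 252) = Add(-20, 252) = 232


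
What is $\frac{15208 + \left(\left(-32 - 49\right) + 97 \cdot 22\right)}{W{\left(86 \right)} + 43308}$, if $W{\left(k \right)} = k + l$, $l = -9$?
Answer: $\frac{17261}{43385} \approx 0.39786$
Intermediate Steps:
$W{\left(k \right)} = -9 + k$ ($W{\left(k \right)} = k - 9 = -9 + k$)
$\frac{15208 + \left(\left(-32 - 49\right) + 97 \cdot 22\right)}{W{\left(86 \right)} + 43308} = \frac{15208 + \left(\left(-32 - 49\right) + 97 \cdot 22\right)}{\left(-9 + 86\right) + 43308} = \frac{15208 + \left(-81 + 2134\right)}{77 + 43308} = \frac{15208 + 2053}{43385} = 17261 \cdot \frac{1}{43385} = \frac{17261}{43385}$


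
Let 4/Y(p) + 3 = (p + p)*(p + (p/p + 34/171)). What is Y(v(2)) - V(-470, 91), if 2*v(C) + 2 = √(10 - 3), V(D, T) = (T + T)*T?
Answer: -413505734/24967 - 124944*√7/174769 ≈ -16564.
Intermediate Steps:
V(D, T) = 2*T² (V(D, T) = (2*T)*T = 2*T²)
v(C) = -1 + √7/2 (v(C) = -1 + √(10 - 3)/2 = -1 + √7/2)
Y(p) = 4/(-3 + 2*p*(205/171 + p)) (Y(p) = 4/(-3 + (p + p)*(p + (p/p + 34/171))) = 4/(-3 + (2*p)*(p + (1 + 34*(1/171)))) = 4/(-3 + (2*p)*(p + (1 + 34/171))) = 4/(-3 + (2*p)*(p + 205/171)) = 4/(-3 + (2*p)*(205/171 + p)) = 4/(-3 + 2*p*(205/171 + p)))
Y(v(2)) - V(-470, 91) = 684/(-513 + 342*(-1 + √7/2)² + 410*(-1 + √7/2)) - 2*91² = 684/(-513 + 342*(-1 + √7/2)² + (-410 + 205*√7)) - 2*8281 = 684/(-923 + 205*√7 + 342*(-1 + √7/2)²) - 1*16562 = 684/(-923 + 205*√7 + 342*(-1 + √7/2)²) - 16562 = -16562 + 684/(-923 + 205*√7 + 342*(-1 + √7/2)²)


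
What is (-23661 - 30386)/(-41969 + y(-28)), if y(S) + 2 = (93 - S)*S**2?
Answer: -54047/52893 ≈ -1.0218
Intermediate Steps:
y(S) = -2 + S**2*(93 - S) (y(S) = -2 + (93 - S)*S**2 = -2 + S**2*(93 - S))
(-23661 - 30386)/(-41969 + y(-28)) = (-23661 - 30386)/(-41969 + (-2 - 1*(-28)**3 + 93*(-28)**2)) = -54047/(-41969 + (-2 - 1*(-21952) + 93*784)) = -54047/(-41969 + (-2 + 21952 + 72912)) = -54047/(-41969 + 94862) = -54047/52893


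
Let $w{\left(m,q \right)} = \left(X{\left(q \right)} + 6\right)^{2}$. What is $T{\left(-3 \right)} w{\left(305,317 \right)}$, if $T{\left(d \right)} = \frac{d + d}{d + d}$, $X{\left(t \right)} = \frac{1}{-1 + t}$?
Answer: $\frac{3598609}{99856} \approx 36.038$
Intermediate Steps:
$w{\left(m,q \right)} = \left(6 + \frac{1}{-1 + q}\right)^{2}$ ($w{\left(m,q \right)} = \left(\frac{1}{-1 + q} + 6\right)^{2} = \left(6 + \frac{1}{-1 + q}\right)^{2}$)
$T{\left(d \right)} = 1$ ($T{\left(d \right)} = \frac{2 d}{2 d} = 2 d \frac{1}{2 d} = 1$)
$T{\left(-3 \right)} w{\left(305,317 \right)} = 1 \frac{\left(-5 + 6 \cdot 317\right)^{2}}{\left(-1 + 317\right)^{2}} = 1 \frac{\left(-5 + 1902\right)^{2}}{99856} = 1 \frac{1897^{2}}{99856} = 1 \cdot \frac{1}{99856} \cdot 3598609 = 1 \cdot \frac{3598609}{99856} = \frac{3598609}{99856}$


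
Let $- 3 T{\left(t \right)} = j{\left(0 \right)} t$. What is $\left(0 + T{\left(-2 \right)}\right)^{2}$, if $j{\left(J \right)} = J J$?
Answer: $0$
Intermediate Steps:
$j{\left(J \right)} = J^{2}$
$T{\left(t \right)} = 0$ ($T{\left(t \right)} = - \frac{0^{2} t}{3} = - \frac{0 t}{3} = \left(- \frac{1}{3}\right) 0 = 0$)
$\left(0 + T{\left(-2 \right)}\right)^{2} = \left(0 + 0\right)^{2} = 0^{2} = 0$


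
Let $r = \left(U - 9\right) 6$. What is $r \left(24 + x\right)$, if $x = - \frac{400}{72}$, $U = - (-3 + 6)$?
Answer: $-1328$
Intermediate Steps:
$U = -3$ ($U = \left(-1\right) 3 = -3$)
$x = - \frac{50}{9}$ ($x = \left(-400\right) \frac{1}{72} = - \frac{50}{9} \approx -5.5556$)
$r = -72$ ($r = \left(-3 - 9\right) 6 = \left(-12\right) 6 = -72$)
$r \left(24 + x\right) = - 72 \left(24 - \frac{50}{9}\right) = \left(-72\right) \frac{166}{9} = -1328$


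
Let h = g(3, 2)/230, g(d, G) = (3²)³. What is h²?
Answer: 531441/52900 ≈ 10.046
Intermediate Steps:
g(d, G) = 729 (g(d, G) = 9³ = 729)
h = 729/230 ≈ 3.1696
h² = (729/230)² = 531441/52900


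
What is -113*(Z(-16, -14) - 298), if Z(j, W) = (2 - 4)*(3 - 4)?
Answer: 33448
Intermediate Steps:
Z(j, W) = 2 (Z(j, W) = -2*(-1) = 2)
-113*(Z(-16, -14) - 298) = -113*(2 - 298) = -113*(-296) = 33448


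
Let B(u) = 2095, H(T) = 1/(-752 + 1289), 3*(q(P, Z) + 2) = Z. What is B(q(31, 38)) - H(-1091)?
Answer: 1125014/537 ≈ 2095.0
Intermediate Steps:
q(P, Z) = -2 + Z/3
H(T) = 1/537
B(q(31, 38)) - H(-1091) = 2095 - 1*1/537 = 2095 - 1/537 = 1125014/537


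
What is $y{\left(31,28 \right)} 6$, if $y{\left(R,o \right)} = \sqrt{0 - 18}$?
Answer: $18 i \sqrt{2} \approx 25.456 i$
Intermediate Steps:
$y{\left(R,o \right)} = 3 i \sqrt{2}$ ($y{\left(R,o \right)} = \sqrt{-18} = 3 i \sqrt{2}$)
$y{\left(31,28 \right)} 6 = 3 i \sqrt{2} \cdot 6 = 18 i \sqrt{2}$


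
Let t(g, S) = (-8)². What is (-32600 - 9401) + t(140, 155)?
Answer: -41937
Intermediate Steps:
t(g, S) = 64
(-32600 - 9401) + t(140, 155) = (-32600 - 9401) + 64 = -42001 + 64 = -41937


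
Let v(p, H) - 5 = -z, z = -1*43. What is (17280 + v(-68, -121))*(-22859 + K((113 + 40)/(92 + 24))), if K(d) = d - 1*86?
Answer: -11529475044/29 ≈ -3.9757e+8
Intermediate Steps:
K(d) = -86 + d (K(d) = d - 86 = -86 + d)
z = -43
v(p, H) = 48 (v(p, H) = 5 - 1*(-43) = 5 + 43 = 48)
(17280 + v(-68, -121))*(-22859 + K((113 + 40)/(92 + 24))) = (17280 + 48)*(-22859 + (-86 + (113 + 40)/(92 + 24))) = 17328*(-22859 + (-86 + 153/116)) = 17328*(-22859 - 9823/116) = 17328*(-2661467/116) = -11529475044/29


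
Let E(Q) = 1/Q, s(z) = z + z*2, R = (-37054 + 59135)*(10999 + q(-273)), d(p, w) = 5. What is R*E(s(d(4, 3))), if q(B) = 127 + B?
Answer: 239645093/15 ≈ 1.5976e+7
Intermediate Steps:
R = 239645093 (R = (-37054 + 59135)*(10999 + (127 - 273)) = 22081*(10999 - 146) = 22081*10853 = 239645093)
s(z) = 3*z (s(z) = z + 2*z = 3*z)
R*E(s(d(4, 3))) = 239645093/((3*5)) = 239645093/15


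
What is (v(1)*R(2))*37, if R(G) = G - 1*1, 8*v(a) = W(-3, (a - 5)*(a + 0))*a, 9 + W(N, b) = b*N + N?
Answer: 0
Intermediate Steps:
W(N, b) = -9 + N + N*b (W(N, b) = -9 + (b*N + N) = -9 + (N*b + N) = -9 + (N + N*b) = -9 + N + N*b)
v(a) = a*(-12 - 3*a*(-5 + a))/8 (v(a) = ((-9 - 3 - 3*(a - 5)*(a + 0))*a)/8 = ((-9 - 3 - 3*(-5 + a)*a)*a)/8 = ((-9 - 3 - 3*a*(-5 + a))*a)/8 = ((-12 - 3*a*(-5 + a))*a)/8 = (a*(-12 - 3*a*(-5 + a)))/8 = a*(-12 - 3*a*(-5 + a))/8)
R(G) = -1 + G (R(G) = G - 1 = -1 + G)
(v(1)*R(2))*37 = ((-3/8*1*(4 + 1*(-5 + 1)))*(-1 + 2))*37 = (-3/8*1*(4 + 1*(-4))*1)*37 = (-3/8*1*(4 - 4)*1)*37 = (-3/8*1*0*1)*37 = (0*1)*37 = 0*37 = 0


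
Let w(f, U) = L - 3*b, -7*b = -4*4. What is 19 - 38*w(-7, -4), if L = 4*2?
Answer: -171/7 ≈ -24.429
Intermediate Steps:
b = 16/7 (b = -(-4)*4/7 = -1/7*(-16) = 16/7 ≈ 2.2857)
L = 8
w(f, U) = 8/7 (w(f, U) = 8 - 3*16/7 = 8 - 48/7 = 8/7)
19 - 38*w(-7, -4) = 19 - 38*8/7 = 19 - 304/7 = -171/7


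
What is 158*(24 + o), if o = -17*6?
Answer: -12324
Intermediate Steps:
o = -102
158*(24 + o) = 158*(24 - 102) = 158*(-78) = -12324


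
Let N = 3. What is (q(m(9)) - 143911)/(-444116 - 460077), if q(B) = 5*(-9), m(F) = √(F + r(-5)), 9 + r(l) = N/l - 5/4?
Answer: 143956/904193 ≈ 0.15921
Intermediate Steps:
r(l) = -41/4 + 3/l (r(l) = -9 + (3/l - 5/4) = -9 + (-5/4 + 3/l) = -41/4 + 3/l)
m(F) = √(-217/20 + F) (m(F) = √(F + (-41/4 + 3/(-5))) = √(F + (-41/4 + 3*(-⅕))) = √(F + (-41/4 - ⅗)) = √(F - 217/20) = √(-217/20 + F))
q(B) = -45
(q(m(9)) - 143911)/(-444116 - 460077) = (-45 - 143911)/(-444116 - 460077) = -143956/(-904193) = -143956*(-1/904193) = 143956/904193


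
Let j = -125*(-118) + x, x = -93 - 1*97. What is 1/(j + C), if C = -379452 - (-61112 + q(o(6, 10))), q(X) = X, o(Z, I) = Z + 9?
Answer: -1/303795 ≈ -3.2917e-6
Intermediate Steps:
o(Z, I) = 9 + Z
x = -190 (x = -93 - 97 = -190)
j = 14560 (j = -125*(-118) - 190 = 14750 - 190 = 14560)
C = -318355 (C = -379452 - (-61112 + (9 + 6)) = -379452 - (-61112 + 15) = -379452 - 1*(-61097) = -379452 + 61097 = -318355)
1/(j + C) = 1/(14560 - 318355) = 1/(-303795) = -1/303795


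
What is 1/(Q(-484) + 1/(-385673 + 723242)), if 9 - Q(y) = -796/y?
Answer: 40845849/300436531 ≈ 0.13596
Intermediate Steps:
Q(y) = 9 + 796/y (Q(y) = 9 - (-796)/y = 9 + 796/y)
1/(Q(-484) + 1/(-385673 + 723242)) = 1/((9 + 796/(-484)) + 1/(-385673 + 723242)) = 1/((9 + 796*(-1/484)) + 1/337569) = 1/((9 - 199/121) + 1/337569) = 1/(890/121 + 1/337569) = 1/(300436531/40845849) = 40845849/300436531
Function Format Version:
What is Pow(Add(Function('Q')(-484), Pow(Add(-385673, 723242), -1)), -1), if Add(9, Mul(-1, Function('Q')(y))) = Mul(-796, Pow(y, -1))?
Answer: Rational(40845849, 300436531) ≈ 0.13596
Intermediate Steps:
Function('Q')(y) = Add(9, Mul(796, Pow(y, -1))) (Function('Q')(y) = Add(9, Mul(-1, Mul(-796, Pow(y, -1)))) = Add(9, Mul(796, Pow(y, -1))))
Pow(Add(Function('Q')(-484), Pow(Add(-385673, 723242), -1)), -1) = Pow(Add(Add(9, Mul(796, Pow(-484, -1))), Pow(Add(-385673, 723242), -1)), -1) = Pow(Add(Add(9, Mul(796, Rational(-1, 484))), Pow(337569, -1)), -1) = Pow(Add(Add(9, Rational(-199, 121)), Rational(1, 337569)), -1) = Pow(Add(Rational(890, 121), Rational(1, 337569)), -1) = Pow(Rational(300436531, 40845849), -1) = Rational(40845849, 300436531)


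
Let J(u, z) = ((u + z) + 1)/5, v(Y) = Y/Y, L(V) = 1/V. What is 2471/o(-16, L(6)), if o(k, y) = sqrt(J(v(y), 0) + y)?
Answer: 2471*sqrt(510)/17 ≈ 3282.5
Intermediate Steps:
v(Y) = 1
J(u, z) = 1/5 + u/5 + z/5 (J(u, z) = (1 + u + z)*(1/5) = 1/5 + u/5 + z/5)
o(k, y) = sqrt(2/5 + y) (o(k, y) = sqrt((1/5 + (1/5)*1 + (1/5)*0) + y) = sqrt((1/5 + 1/5 + 0) + y) = sqrt(2/5 + y))
2471/o(-16, L(6)) = 2471/((sqrt(10 + 25/6)/5)) = 2471/((sqrt(85/6)/5)) = 2471/(((sqrt(510)/6)/5)) = 2471/((sqrt(510)/30)) = 2471*(sqrt(510)/17) = 2471*sqrt(510)/17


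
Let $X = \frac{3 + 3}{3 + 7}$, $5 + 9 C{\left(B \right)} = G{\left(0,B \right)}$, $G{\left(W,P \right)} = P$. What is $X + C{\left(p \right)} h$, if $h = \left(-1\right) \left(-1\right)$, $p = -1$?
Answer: $- \frac{1}{15} \approx -0.066667$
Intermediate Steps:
$h = 1$
$C{\left(B \right)} = - \frac{5}{9} + \frac{B}{9}$
$X = \frac{3}{5}$ ($X = \frac{6}{10} = 6 \cdot \frac{1}{10} = \frac{3}{5} \approx 0.6$)
$X + C{\left(p \right)} h = \frac{3}{5} + \left(- \frac{5}{9} + \frac{1}{9} \left(-1\right)\right) 1 = \frac{3}{5} + \left(- \frac{5}{9} - \frac{1}{9}\right) 1 = \frac{3}{5} - \frac{2}{3} = - \frac{1}{15}$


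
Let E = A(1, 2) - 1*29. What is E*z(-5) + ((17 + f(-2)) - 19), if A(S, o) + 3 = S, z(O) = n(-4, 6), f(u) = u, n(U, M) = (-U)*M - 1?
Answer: -717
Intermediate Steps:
n(U, M) = -1 - M*U (n(U, M) = -M*U - 1 = -1 - M*U)
z(O) = 23 (z(O) = -1 - 1*6*(-4) = -1 + 24 = 23)
A(S, o) = -3 + S
E = -31 (E = (-3 + 1) - 1*29 = -2 - 29 = -31)
E*z(-5) + ((17 + f(-2)) - 19) = -31*23 + ((17 - 2) - 19) = -713 + (15 - 19) = -713 - 4 = -717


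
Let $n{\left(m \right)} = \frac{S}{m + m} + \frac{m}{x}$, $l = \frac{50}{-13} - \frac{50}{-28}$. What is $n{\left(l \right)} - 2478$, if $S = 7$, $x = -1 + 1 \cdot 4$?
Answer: $- \frac{169286309}{68250} \approx -2480.4$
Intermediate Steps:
$x = 3$ ($x = -1 + 4 = 3$)
$l = - \frac{375}{182}$ ($l = 50 \left(- \frac{1}{13}\right) - - \frac{25}{14} = - \frac{50}{13} + \frac{25}{14} = - \frac{375}{182} \approx -2.0604$)
$n{\left(m \right)} = \frac{m}{3} + \frac{7}{2 m}$ ($n{\left(m \right)} = \frac{7}{m + m} + \frac{m}{3} = \frac{7}{2 m} + m \frac{1}{3} = 7 \frac{1}{2 m} + \frac{m}{3} = \frac{7}{2 m} + \frac{m}{3} = \frac{m}{3} + \frac{7}{2 m}$)
$n{\left(l \right)} - 2478 = \left(\frac{1}{3} \left(- \frac{375}{182}\right) + \frac{7}{2 \left(- \frac{375}{182}\right)}\right) - 2478 = \left(- \frac{125}{182} + \frac{7}{2} \left(- \frac{182}{375}\right)\right) - 2478 = \left(- \frac{125}{182} - \frac{637}{375}\right) - 2478 = - \frac{162809}{68250} - 2478 = - \frac{169286309}{68250}$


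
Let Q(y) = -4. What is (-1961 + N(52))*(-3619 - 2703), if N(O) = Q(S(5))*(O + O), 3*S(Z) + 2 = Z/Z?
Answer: 15027394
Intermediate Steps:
S(Z) = -⅓ (S(Z) = -⅔ + (Z/Z)/3 = -⅔ + (⅓)*1 = -⅔ + ⅓ = -⅓)
N(O) = -8*O (N(O) = -4*(O + O) = -8*O)
(-1961 + N(52))*(-3619 - 2703) = (-1961 - 8*52)*(-3619 - 2703) = (-1961 - 416)*(-6322) = -2377*(-6322) = 15027394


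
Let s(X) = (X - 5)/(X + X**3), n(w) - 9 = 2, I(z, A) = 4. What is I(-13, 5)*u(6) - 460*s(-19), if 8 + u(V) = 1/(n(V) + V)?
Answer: -1950900/58463 ≈ -33.370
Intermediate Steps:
n(w) = 11 (n(w) = 9 + 2 = 11)
s(X) = (-5 + X)/(X + X**3)
u(V) = -8 + 1/(11 + V)
I(-13, 5)*u(6) - 460*s(-19) = 4*((-87 - 8*6)/(11 + 6)) - 460*(-5 - 19)/(-19 + (-19)**3) = 4*((-87 - 48)/17) - 460*(-24)/(-19 - 6859) = 4*((1/17)*(-135)) - 460*(-24)/(-6878) = 4*(-135/17) - (-230)*(-24)/3439 = -540/17 - 460*12/3439 = -540/17 - 5520/3439 = -1950900/58463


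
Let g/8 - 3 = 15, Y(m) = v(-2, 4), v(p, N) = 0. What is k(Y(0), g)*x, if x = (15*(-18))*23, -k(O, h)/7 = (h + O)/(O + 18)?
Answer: 347760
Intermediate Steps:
Y(m) = 0
g = 144 (g = 24 + 8*15 = 24 + 120 = 144)
k(O, h) = -7*(O + h)/(18 + O) (k(O, h) = -7*(h + O)/(O + 18) = -7*(O + h)/(18 + O))
x = -6210 (x = -270*23 = -6210)
k(Y(0), g)*x = (7*(-1*0 - 1*144)/(18 + 0))*(-6210) = (7*(0 - 144)/18)*(-6210) = (7*(1/18)*(-144))*(-6210) = -56*(-6210) = 347760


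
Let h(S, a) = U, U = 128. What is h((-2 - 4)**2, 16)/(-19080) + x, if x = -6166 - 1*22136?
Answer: -67500286/2385 ≈ -28302.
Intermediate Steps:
x = -28302 (x = -6166 - 22136 = -28302)
h(S, a) = 128
h((-2 - 4)**2, 16)/(-19080) + x = 128/(-19080) - 28302 = 128*(-1/19080) - 28302 = -16/2385 - 28302 = -67500286/2385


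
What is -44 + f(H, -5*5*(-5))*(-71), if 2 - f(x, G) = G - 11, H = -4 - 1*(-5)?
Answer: 7908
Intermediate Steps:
H = 1 (H = -4 + 5 = 1)
f(x, G) = 13 - G (f(x, G) = 2 - (G - 11) = 2 - (-11 + G) = 2 + (11 - G) = 13 - G)
-44 + f(H, -5*5*(-5))*(-71) = -44 + (13 - (-5*5)*(-5))*(-71) = -44 + (13 - (-25)*(-5))*(-71) = -44 + (13 - 1*125)*(-71) = -44 + (13 - 125)*(-71) = -44 - 112*(-71) = -44 + 7952 = 7908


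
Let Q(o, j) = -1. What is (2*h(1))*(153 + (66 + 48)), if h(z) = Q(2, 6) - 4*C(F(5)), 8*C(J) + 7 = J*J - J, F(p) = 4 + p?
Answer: -17889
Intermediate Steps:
C(J) = -7/8 - J/8 + J**2/8 (C(J) = -7/8 + (J*J - J)/8 = -7/8 + (J**2 - J)/8 = -7/8 + (-J/8 + J**2/8) = -7/8 - J/8 + J**2/8)
h(z) = -67/2 (h(z) = -1 - 4*(-7/8 - (4 + 5)/8 + (4 + 5)**2/8) = -1 - 4*(-7/8 - 1/8*9 + (1/8)*9**2) = -1 - 4*(-7/8 - 9/8 + (1/8)*81) = -1 - 4*(-7/8 - 9/8 + 81/8) = -1 - 4*65/8 = -1 - 65/2 = -67/2)
(2*h(1))*(153 + (66 + 48)) = (2*(-67/2))*(153 + (66 + 48)) = -67*(153 + 114) = -67*267 = -17889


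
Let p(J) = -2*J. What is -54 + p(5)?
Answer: -64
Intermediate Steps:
-54 + p(5) = -54 - 2*5 = -54 - 10 = -64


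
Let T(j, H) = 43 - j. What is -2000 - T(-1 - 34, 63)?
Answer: -2078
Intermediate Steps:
-2000 - T(-1 - 34, 63) = -2000 - (43 - (-1 - 34)) = -2000 - (43 - 1*(-35)) = -2000 - (43 + 35) = -2000 - 1*78 = -2000 - 78 = -2078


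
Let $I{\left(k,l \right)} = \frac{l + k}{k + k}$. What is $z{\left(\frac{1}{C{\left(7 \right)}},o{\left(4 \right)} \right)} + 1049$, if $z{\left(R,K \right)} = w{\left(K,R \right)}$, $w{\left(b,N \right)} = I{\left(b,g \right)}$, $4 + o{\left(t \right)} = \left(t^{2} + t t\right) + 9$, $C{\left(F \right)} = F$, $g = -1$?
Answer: $\frac{38831}{37} \approx 1049.5$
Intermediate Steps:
$o{\left(t \right)} = 5 + 2 t^{2}$ ($o{\left(t \right)} = -4 + \left(\left(t^{2} + t t\right) + 9\right) = -4 + \left(\left(t^{2} + t^{2}\right) + 9\right) = -4 + \left(2 t^{2} + 9\right) = -4 + \left(9 + 2 t^{2}\right) = 5 + 2 t^{2}$)
$I{\left(k,l \right)} = \frac{k + l}{2 k}$
$w{\left(b,N \right)} = \frac{-1 + b}{2 b}$ ($w{\left(b,N \right)} = \frac{b - 1}{2 b} = \frac{-1 + b}{2 b}$)
$z{\left(R,K \right)} = \frac{-1 + K}{2 K}$
$z{\left(\frac{1}{C{\left(7 \right)}},o{\left(4 \right)} \right)} + 1049 = \frac{-1 + \left(5 + 2 \cdot 4^{2}\right)}{2 \left(5 + 2 \cdot 4^{2}\right)} + 1049 = \frac{-1 + \left(5 + 2 \cdot 16\right)}{2 \left(5 + 2 \cdot 16\right)} + 1049 = \frac{-1 + \left(5 + 32\right)}{2 \left(5 + 32\right)} + 1049 = \frac{-1 + 37}{2 \cdot 37} + 1049 = \frac{1}{2} \cdot \frac{1}{37} \cdot 36 + 1049 = \frac{18}{37} + 1049 = \frac{38831}{37}$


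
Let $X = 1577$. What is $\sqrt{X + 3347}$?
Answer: $2 \sqrt{1231} \approx 70.171$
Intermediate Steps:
$\sqrt{X + 3347} = \sqrt{1577 + 3347} = \sqrt{4924} = 2 \sqrt{1231}$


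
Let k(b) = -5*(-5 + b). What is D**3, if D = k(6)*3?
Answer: -3375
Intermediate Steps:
k(b) = 25 - 5*b
D = -15 (D = (25 - 5*6)*3 = (25 - 30)*3 = -5*3 = -15)
D**3 = (-15)**3 = -3375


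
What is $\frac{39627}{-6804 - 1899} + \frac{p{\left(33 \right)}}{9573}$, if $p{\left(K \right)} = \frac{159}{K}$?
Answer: $- \frac{463597858}{101828001} \approx -4.5528$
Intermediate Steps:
$\frac{39627}{-6804 - 1899} + \frac{p{\left(33 \right)}}{9573} = \frac{39627}{-6804 - 1899} + \frac{159 \cdot \frac{1}{33}}{9573} = \frac{39627}{-8703} + 159 \cdot \frac{1}{33} \cdot \frac{1}{9573} = 39627 \left(- \frac{1}{8703}\right) + \frac{53}{11} \cdot \frac{1}{9573} = - \frac{4403}{967} + \frac{53}{105303} = - \frac{463597858}{101828001}$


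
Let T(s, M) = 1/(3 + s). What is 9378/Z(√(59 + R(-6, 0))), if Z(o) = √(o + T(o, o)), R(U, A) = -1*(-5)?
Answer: 9378*√979/89 ≈ 3296.9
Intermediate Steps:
R(U, A) = 5
Z(o) = √(o + 1/(3 + o))
9378/Z(√(59 + R(-6, 0))) = 9378/(√((1 + √(59 + 5)*(3 + √(59 + 5)))/(3 + √(59 + 5)))) = 9378/(√((1 + √64*(3 + √64))/(3 + √64))) = 9378/(√((1 + 8*(3 + 8))/(3 + 8))) = 9378/(√((1 + 8*11)/11)) = 9378/(√((1 + 88)/11)) = 9378/(√((1/11)*89)) = 9378/(√(89/11)) = 9378/((√979/11)) = 9378*(√979/89) = 9378*√979/89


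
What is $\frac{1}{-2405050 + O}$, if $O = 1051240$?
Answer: $- \frac{1}{1353810} \approx -7.3866 \cdot 10^{-7}$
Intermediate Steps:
$\frac{1}{-2405050 + O} = \frac{1}{-2405050 + 1051240} = \frac{1}{-1353810} = - \frac{1}{1353810}$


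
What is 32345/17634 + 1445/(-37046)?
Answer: 293192935/163317291 ≈ 1.7952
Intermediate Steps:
32345/17634 + 1445/(-37046) = 32345*(1/17634) + 1445*(-1/37046) = 32345/17634 - 1445/37046 = 293192935/163317291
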